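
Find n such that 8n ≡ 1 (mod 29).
8^(-1) ≡ 11 (mod 29). Verification: 8 × 11 = 88 ≡ 1 (mod 29)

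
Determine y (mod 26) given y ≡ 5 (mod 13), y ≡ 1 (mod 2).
5

Using the Chinese Remainder Theorem:
M = product of moduli = 26
For equation 1: M_1 = 2, 2 ≡ 2 (mod 13), inverse of 2 mod 13 is 7 (check: 2 × 7 = 14 ≡ 1 (mod 13))
For equation 2: M_2 = 13, 13 ≡ 1 (mod 2), inverse of 13 mod 2 is 1 (check: 1 × 1 = 1 ≡ 1 (mod 2))
Combine: y ≡ Σ r_i×M_i×(M_i⁻¹ mod m_i) = 5×2×7 + 1×13×1 = 70 + 13 = 83
83 mod 26 = 5
y ≡ 5 (mod 26)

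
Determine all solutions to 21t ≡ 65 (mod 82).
7

Since gcd(21, 82) = 1 divides 65, a solution exists.
Multiply both sides by the inverse of 21 mod 82:
  21^(-1) mod 82 = 43
  x ≡ 43 × 65 ≡ 2795 ≡ 7 (mod 82)
Verification: 21 × 7 = 147 = 1 × 82 + 65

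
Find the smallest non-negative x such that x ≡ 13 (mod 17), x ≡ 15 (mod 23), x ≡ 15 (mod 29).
5351

Using the Chinese Remainder Theorem:
M = product of moduli = 11339
For equation 1: M_1 = 667, 667 ≡ 4 (mod 17), inverse of 667 mod 17 is 13 (check: 4 × 13 = 52 ≡ 1 (mod 17))
For equation 2: M_2 = 493, 493 ≡ 10 (mod 23), inverse of 493 mod 23 is 7 (check: 10 × 7 = 70 ≡ 1 (mod 23))
For equation 3: M_3 = 391, 391 ≡ 14 (mod 29), inverse of 391 mod 29 is 27 (check: 14 × 27 = 378 ≡ 1 (mod 29))
Combine: x ≡ Σ r_i×M_i×(M_i⁻¹ mod m_i) = 13×667×13 + 15×493×7 + 15×391×27 = 112723 + 51765 + 158355 = 322843
322843 mod 11339 = 5351
x ≡ 5351 (mod 11339)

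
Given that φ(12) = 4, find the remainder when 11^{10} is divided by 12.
By Euler: 11^{4} ≡ 1 (mod 12) since gcd(11, 12) = 1. 10 = 2×4 + 2. So 11^{10} ≡ 11^{2} ≡ 1 (mod 12)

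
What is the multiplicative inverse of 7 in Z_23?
10

Using Extended Euclidean Algorithm:
gcd(7, 23) = 1
Bezout coefficients: 7 × 10 + 23 × -3 = 1
So 7 × 10 ≡ 1 (mod 23)
The inverse is 10 mod 23 = 10
Verification: 7 × 10 = 70 = 3 × 23 + 1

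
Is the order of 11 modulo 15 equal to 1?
No, the actual order is 2, not 1.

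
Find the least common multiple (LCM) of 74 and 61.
4514

First find GCD(74, 61) using the Euclidean algorithm:
74 = 1 × 61 + 13
61 = 4 × 13 + 9
13 = 1 × 9 + 4
9 = 2 × 4 + 1
4 = 4 × 1 + 0
GCD(74, 61) = 1

LCM formula: LCM(a, b) = (a × b) / GCD(a, b)
LCM(74, 61) = (74 × 61) / 1
LCM(74, 61) = 4514 / 1
LCM(74, 61) = 4514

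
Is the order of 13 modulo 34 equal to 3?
No, the actual order is 4, not 3.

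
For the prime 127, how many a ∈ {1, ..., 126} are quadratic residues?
For prime 127, there are (p-1)/2 = (127-1)/2 = 63 quadratic residues (excluding 0).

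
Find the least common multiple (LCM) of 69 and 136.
9384

First find GCD(69, 136) using the Euclidean algorithm:
69 = 0 × 136 + 69
136 = 1 × 69 + 67
69 = 1 × 67 + 2
67 = 33 × 2 + 1
2 = 2 × 1 + 0
GCD(69, 136) = 1

LCM formula: LCM(a, b) = (a × b) / GCD(a, b)
LCM(69, 136) = (69 × 136) / 1
LCM(69, 136) = 9384 / 1
LCM(69, 136) = 9384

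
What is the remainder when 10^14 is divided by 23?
Using repeated squaring. 14 = 8 + 4 + 2 (binary 1110). Repeated squaring mod 23: 10^1 ≡ 10; 10^2 ≡ 10² = 100 ≡ 8; 10^4 ≡ 8² = 64 ≡ 18; 10^8 ≡ 18² = 324 ≡ 2. Multiply: 10^14 = 10^8 × 10^4 × 10^2 ≡ 2 × 18 × 8 (mod 23): 2 × 18 = 36 ≡ 13; 13 × 8 = 104 ≡ 12. So 10^14 ≡ 12 (mod 23).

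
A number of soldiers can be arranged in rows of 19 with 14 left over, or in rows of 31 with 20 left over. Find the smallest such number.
M = 19 × 31 = 589. M₁ = 31, y₁ ≡ 8 (mod 19). M₂ = 19, y₂ ≡ 18 (mod 31). x = 14×31×8 + 20×19×18 ≡ 299 (mod 589). The smallest positive such number is 299.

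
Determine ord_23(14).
Powers of 14 mod 23: 14^1≡14, 14^2≡12, 14^3≡7, 14^4≡6, 14^5≡15, 14^6≡3, 14^7≡19, 14^8≡13, 14^9≡21, 14^10≡18, 14^11≡22, 14^12≡9, 14^13≡11, 14^14≡16, 14^15≡17, 14^16≡8, 14^17≡20, 14^18≡4, 14^19≡10, 14^20≡2, 14^21≡5, 14^22≡1. Order = 22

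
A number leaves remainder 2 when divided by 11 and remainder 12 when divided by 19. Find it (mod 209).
M = 11 × 19 = 209. M₁ = 19, y₁ ≡ 7 (mod 11). M₂ = 11, y₂ ≡ 7 (mod 19). t = 2×19×7 + 12×11×7 ≡ 145 (mod 209)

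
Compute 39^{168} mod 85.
16

Using successive squaring:
Binary expansion of 168: 10101000
Powers of 39 mod 85 (each is the square of the previous):
  39^1 ≡ 39 (mod 85)
  39^2 ≡ 39² = 1521 ≡ 76 (mod 85)
  39^4 ≡ 76² = 5776 ≡ 81 (mod 85)
  39^8 ≡ 81² = 6561 ≡ 16 (mod 85)
  39^16 ≡ 16² = 256 ≡ 1 (mod 85)
  39^32 ≡ 1² = 1 ≡ 1 (mod 85)
  39^64 ≡ 1² = 1 ≡ 1 (mod 85)
  39^128 ≡ 1² = 1 ≡ 1 (mod 85)
168 = 128 + 32 + 8, so 39^168 = 39^128 × 39^32 × 39^8 ≡ 1 × 1 × 16 (mod 85)
Multiplying step by step:
  1 × 1 = 1 ≡ 1 (mod 85)
  1 × 16 = 16 ≡ 16 (mod 85)
Result: 39^168 ≡ 16 (mod 85)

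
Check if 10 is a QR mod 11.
By Euler's criterion: 10^{5} ≡ 10 (mod 11). Since this equals -1 (≡ 10), 10 is not a QR.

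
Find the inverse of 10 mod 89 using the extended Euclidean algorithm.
Extended GCD: 10(9) + 89(-1) = 1. So 10^(-1) ≡ 9 ≡ 9 (mod 89). Verify: 10 × 9 = 90 ≡ 1 (mod 89)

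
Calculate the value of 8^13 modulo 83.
Using repeated squaring. 13 = 8 + 4 + 1 (binary 1101). Repeated squaring mod 83: 8^1 ≡ 8; 8^2 ≡ 8² = 64 ≡ 64; 8^4 ≡ 64² = 4096 ≡ 29; 8^8 ≡ 29² = 841 ≡ 11. Multiply: 8^13 = 8^8 × 8^4 × 8^1 ≡ 11 × 29 × 8 (mod 83): 11 × 29 = 319 ≡ 70; 70 × 8 = 560 ≡ 62. So 8^13 ≡ 62 (mod 83).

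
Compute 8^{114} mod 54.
28

Using successive squaring:
Binary expansion of 114: 1110010
Powers of 8 mod 54 (each is the square of the previous):
  8^1 ≡ 8 (mod 54)
  8^2 ≡ 8² = 64 ≡ 10 (mod 54)
  8^4 ≡ 10² = 100 ≡ 46 (mod 54)
  8^8 ≡ 46² = 2116 ≡ 10 (mod 54)
  8^16 ≡ 10² = 100 ≡ 46 (mod 54)
  8^32 ≡ 46² = 2116 ≡ 10 (mod 54)
  8^64 ≡ 10² = 100 ≡ 46 (mod 54)
114 = 64 + 32 + 16 + 2, so 8^114 = 8^64 × 8^32 × 8^16 × 8^2 ≡ 46 × 10 × 46 × 10 (mod 54)
Multiplying step by step:
  46 × 10 = 460 ≡ 28 (mod 54)
  28 × 46 = 1288 ≡ 46 (mod 54)
  46 × 10 = 460 ≡ 28 (mod 54)
Result: 8^114 ≡ 28 (mod 54)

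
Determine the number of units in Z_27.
18

Prime factorization: 27 = 3^3
Using the formula φ(n) = n × Π(1 - 1/p) for each prime factor p:
φ(27) = 27 × (1 - 1/3)
φ(27) = 18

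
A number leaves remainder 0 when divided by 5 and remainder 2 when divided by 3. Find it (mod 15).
M = 5 × 3 = 15. M₁ = 3, y₁ ≡ 2 (mod 5). M₂ = 5, y₂ ≡ 2 (mod 3). x = 0×3×2 + 2×5×2 ≡ 5 (mod 15)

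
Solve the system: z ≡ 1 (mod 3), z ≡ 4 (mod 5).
M = 3 × 5 = 15. M₁ = 5, y₁ ≡ 2 (mod 3). M₂ = 3, y₂ ≡ 2 (mod 5). z = 1×5×2 + 4×3×2 ≡ 4 (mod 15)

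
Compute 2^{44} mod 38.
28

Using successive squaring:
Binary expansion of 44: 101100
Powers of 2 mod 38 (each is the square of the previous):
  2^1 ≡ 2 (mod 38)
  2^2 ≡ 2² = 4 ≡ 4 (mod 38)
  2^4 ≡ 4² = 16 ≡ 16 (mod 38)
  2^8 ≡ 16² = 256 ≡ 28 (mod 38)
  2^16 ≡ 28² = 784 ≡ 24 (mod 38)
  2^32 ≡ 24² = 576 ≡ 6 (mod 38)
44 = 32 + 8 + 4, so 2^44 = 2^32 × 2^8 × 2^4 ≡ 6 × 28 × 16 (mod 38)
Multiplying step by step:
  6 × 28 = 168 ≡ 16 (mod 38)
  16 × 16 = 256 ≡ 28 (mod 38)
Result: 2^44 ≡ 28 (mod 38)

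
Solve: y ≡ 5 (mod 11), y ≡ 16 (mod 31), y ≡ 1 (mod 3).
M = 11 × 31 × 3 = 1023. M₁ = 93, y₁ ≡ 9 (mod 11). M₂ = 33, y₂ ≡ 16 (mod 31). M₃ = 341, y₃ ≡ 2 (mod 3). y = 5×93×9 + 16×33×16 + 1×341×2 ≡ 16 (mod 1023)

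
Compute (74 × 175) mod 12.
2

(74 × 175) = 12950
12950 mod 12 = 2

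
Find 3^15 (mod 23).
Using repeated squaring. 15 = 8 + 4 + 2 + 1 (binary 1111). Repeated squaring mod 23: 3^1 ≡ 3; 3^2 ≡ 3² = 9 ≡ 9; 3^4 ≡ 9² = 81 ≡ 12; 3^8 ≡ 12² = 144 ≡ 6. Multiply: 3^15 = 3^8 × 3^4 × 3^2 × 3^1 ≡ 6 × 12 × 9 × 3 (mod 23): 6 × 12 = 72 ≡ 3; 3 × 9 = 27 ≡ 4; 4 × 3 = 12 ≡ 12. So 3^15 ≡ 12 (mod 23).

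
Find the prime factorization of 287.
7 × 41

Divide by primes starting from smallest:
287 ÷ 7 = 41
41 ÷ 41 = 1

287 = 7 × 41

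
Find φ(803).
720

Prime factorization: 803 = 11 × 73
Using the formula φ(n) = n × Π(1 - 1/p) for each prime factor p:
φ(803) = 803 × (1 - 1/11) × (1 - 1/73)
φ(803) = 720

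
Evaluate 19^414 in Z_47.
Using Fermat: 19^{46} ≡ 1 (mod 47). 414 ≡ 0 (mod 46). So 19^{414} ≡ 19^{0} ≡ 1 (mod 47)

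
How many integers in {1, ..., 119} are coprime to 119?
96

Prime factorization: 119 = 7 × 17
Using the formula φ(n) = n × Π(1 - 1/p) for each prime factor p:
φ(119) = 119 × (1 - 1/7) × (1 - 1/17)
φ(119) = 96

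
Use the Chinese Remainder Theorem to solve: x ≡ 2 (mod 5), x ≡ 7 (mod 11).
M = 5 × 11 = 55. M₁ = 11, y₁ ≡ 1 (mod 5). M₂ = 5, y₂ ≡ 9 (mod 11). x = 2×11×1 + 7×5×9 ≡ 7 (mod 55)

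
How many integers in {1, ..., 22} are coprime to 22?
10

Prime factorization: 22 = 2 × 11
Using the formula φ(n) = n × Π(1 - 1/p) for each prime factor p:
φ(22) = 22 × (1 - 1/2) × (1 - 1/11)
φ(22) = 10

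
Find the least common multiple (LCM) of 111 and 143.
15873

First find GCD(111, 143) using the Euclidean algorithm:
111 = 0 × 143 + 111
143 = 1 × 111 + 32
111 = 3 × 32 + 15
32 = 2 × 15 + 2
15 = 7 × 2 + 1
2 = 2 × 1 + 0
GCD(111, 143) = 1

LCM formula: LCM(a, b) = (a × b) / GCD(a, b)
LCM(111, 143) = (111 × 143) / 1
LCM(111, 143) = 15873 / 1
LCM(111, 143) = 15873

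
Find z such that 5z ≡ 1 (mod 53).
5^(-1) ≡ 32 (mod 53). Verification: 5 × 32 = 160 ≡ 1 (mod 53)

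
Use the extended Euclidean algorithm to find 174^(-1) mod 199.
Extended GCD: 174(-8) + 199(7) = 1. So 174^(-1) ≡ 191 ≡ 191 (mod 199). Verify: 174 × 191 = 33234 ≡ 1 (mod 199)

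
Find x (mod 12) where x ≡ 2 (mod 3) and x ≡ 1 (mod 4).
M = 3 × 4 = 12. M₁ = 4, y₁ ≡ 1 (mod 3). M₂ = 3, y₂ ≡ 3 (mod 4). x = 2×4×1 + 1×3×3 ≡ 5 (mod 12)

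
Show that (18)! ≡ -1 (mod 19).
(18)! mod 19 = 18. Since this equals -1 (mod 19), Wilson confirms 19 is prime.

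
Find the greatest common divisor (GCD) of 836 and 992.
4

Using the Euclidean algorithm:
836 = 0 × 992 + 836
992 = 1 × 836 + 156
836 = 5 × 156 + 56
156 = 2 × 56 + 44
56 = 1 × 44 + 12
44 = 3 × 12 + 8
12 = 1 × 8 + 4
8 = 2 × 4 + 0

GCD(836, 992) = 4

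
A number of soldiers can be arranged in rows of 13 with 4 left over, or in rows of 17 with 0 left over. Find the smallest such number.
M = 13 × 17 = 221. M₁ = 17, y₁ ≡ 10 (mod 13). M₂ = 13, y₂ ≡ 4 (mod 17). n = 4×17×10 + 0×13×4 ≡ 17 (mod 221). The smallest positive such number is 17.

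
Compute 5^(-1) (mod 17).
5^(-1) ≡ 7 (mod 17). Verification: 5 × 7 = 35 ≡ 1 (mod 17)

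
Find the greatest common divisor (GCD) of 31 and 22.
1

Using the Euclidean algorithm:
31 = 1 × 22 + 9
22 = 2 × 9 + 4
9 = 2 × 4 + 1
4 = 4 × 1 + 0

GCD(31, 22) = 1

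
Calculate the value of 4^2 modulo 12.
2 = 2 (binary 10). Repeated squaring mod 12: 4^1 ≡ 4; 4^2 ≡ 4² = 16 ≡ 4. So 4^2 ≡ 4 (mod 12).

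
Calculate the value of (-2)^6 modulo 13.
(-2) ≡ 11 (mod 13). 6 = 4 + 2 (binary 110). Repeated squaring mod 13: 11^1 ≡ 11; 11^2 ≡ 11² = 121 ≡ 4; 11^4 ≡ 4² = 16 ≡ 3. Multiply: (-2)^6 ≡ 11^4 × 11^2 ≡ 3 × 4 (mod 13): 3 × 4 = 12 ≡ 12. So (-2)^6 ≡ 12 (mod 13).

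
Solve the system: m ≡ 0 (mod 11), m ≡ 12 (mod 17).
M = 11 × 17 = 187. M₁ = 17, y₁ ≡ 2 (mod 11). M₂ = 11, y₂ ≡ 14 (mod 17). m = 0×17×2 + 12×11×14 ≡ 165 (mod 187)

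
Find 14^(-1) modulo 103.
81

Using Extended Euclidean Algorithm:
gcd(14, 103) = 1
Bezout coefficients: 14 × -22 + 103 × 3 = 1
So 14 × -22 ≡ 1 (mod 103)
The inverse is -22 mod 103 = 81
Verification: 14 × 81 = 1134 = 11 × 103 + 1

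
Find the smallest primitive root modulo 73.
5

A primitive root g modulo p has order p-1 = 72
Prime divisors of 72: [2, 3]
g is a primitive root iff g^(72/q) ≢ 1 (mod 73) for each prime divisor q
Testing small values:
  g = 2: 2^36 ≡ 1, 2^24 ≡ 64 (mod 73) → 2^36 ≡ 1, not primitive root
  g = 3: 3^36 ≡ 1, 3^24 ≡ 1 (mod 73) → 3^36 ≡ 1, not primitive root
  g = 4: 4^36 ≡ 1, 4^24 ≡ 8 (mod 73) → 4^36 ≡ 1, not primitive root
  g = 5: 5^36 ≡ 72, 5^24 ≡ 8 (mod 73) → none is 1, primitive root!
The smallest primitive root is 5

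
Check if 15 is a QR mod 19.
By Euler's criterion: 15^{9} ≡ 18 (mod 19). Since this equals -1 (≡ 18), 15 is not a QR.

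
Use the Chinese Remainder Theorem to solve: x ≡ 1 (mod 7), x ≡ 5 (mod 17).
M = 7 × 17 = 119. M₁ = 17, y₁ ≡ 5 (mod 7). M₂ = 7, y₂ ≡ 5 (mod 17). x = 1×17×5 + 5×7×5 ≡ 22 (mod 119)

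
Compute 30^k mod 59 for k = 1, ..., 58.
g^1, g^2, ..., g^{58} mod 59: {30, 15, 37, 48, 24, 12, 6, 3, 31, 45, 52, 26, 13, 36, 18, 9, 34, 17, 38, 19, 39, 49, 54, 27, 43, 51, 55, 57, 58, 29, 44, 22, 11, 35, 47, 53, 56, 28, 14, 7, 33, 46, 23, 41, 50, 25, 42, 21, 40, 20, 10, 5, 32, 16, 8, 4, 2, 1}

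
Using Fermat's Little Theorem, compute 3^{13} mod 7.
3

By Fermat's Little Theorem, a^(p-1) ≡ 1 (mod p) for prime p and gcd(a, p) = 1
Here p = 7, so 3^6 ≡ 1 (mod 7)
We can reduce the exponent: 13 mod 6 = 1
So 3^13 ≡ 3^1 (mod 7)
Computing: 3^1 mod 7 = 3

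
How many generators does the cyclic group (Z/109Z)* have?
36

The number of primitive roots modulo p is φ(p-1) = φ(108)
φ(108) = 36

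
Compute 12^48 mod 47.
Using Fermat: 12^{46} ≡ 1 (mod 47). 48 ≡ 2 (mod 46). So 12^{48} ≡ 12^{2} ≡ 3 (mod 47)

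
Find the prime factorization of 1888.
2^5 × 59

Divide by primes starting from smallest:
1888 ÷ 2 = 944
944 ÷ 2 = 472
472 ÷ 2 = 236
236 ÷ 2 = 118
118 ÷ 2 = 59
59 ÷ 59 = 1

1888 = 2^5 × 59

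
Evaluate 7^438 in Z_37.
Using Fermat: 7^{36} ≡ 1 (mod 37). 438 ≡ 6 (mod 36). So 7^{438} ≡ 7^{6} ≡ 26 (mod 37)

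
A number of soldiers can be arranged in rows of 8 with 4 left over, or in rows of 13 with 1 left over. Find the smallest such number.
M = 8 × 13 = 104. M₁ = 13, y₁ ≡ 5 (mod 8). M₂ = 8, y₂ ≡ 5 (mod 13). t = 4×13×5 + 1×8×5 ≡ 92 (mod 104). The smallest positive such number is 92.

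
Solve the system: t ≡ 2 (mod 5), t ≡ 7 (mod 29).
M = 5 × 29 = 145. M₁ = 29, y₁ ≡ 4 (mod 5). M₂ = 5, y₂ ≡ 6 (mod 29). t = 2×29×4 + 7×5×6 ≡ 7 (mod 145)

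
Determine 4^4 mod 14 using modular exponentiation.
4 = 4 (binary 100). Repeated squaring mod 14: 4^1 ≡ 4; 4^2 ≡ 4² = 16 ≡ 2; 4^4 ≡ 2² = 4 ≡ 4. So 4^4 ≡ 4 (mod 14).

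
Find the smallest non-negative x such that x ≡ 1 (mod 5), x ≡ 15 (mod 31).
46

Using the Chinese Remainder Theorem:
M = product of moduli = 155
For equation 1: M_1 = 31, 31 ≡ 1 (mod 5), inverse of 31 mod 5 is 1 (check: 1 × 1 = 1 ≡ 1 (mod 5))
For equation 2: M_2 = 5, 5 ≡ 5 (mod 31), inverse of 5 mod 31 is 25 (check: 5 × 25 = 125 ≡ 1 (mod 31))
Combine: x ≡ Σ r_i×M_i×(M_i⁻¹ mod m_i) = 1×31×1 + 15×5×25 = 31 + 1875 = 1906
1906 mod 155 = 46
x ≡ 46 (mod 155)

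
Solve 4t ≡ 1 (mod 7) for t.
2

Using Extended Euclidean Algorithm:
gcd(4, 7) = 1
Bezout coefficients: 4 × 2 + 7 × -1 = 1
So 4 × 2 ≡ 1 (mod 7)
The inverse is 2 mod 7 = 2
Verification: 4 × 2 = 8 = 1 × 7 + 1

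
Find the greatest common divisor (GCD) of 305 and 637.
1

Using the Euclidean algorithm:
305 = 0 × 637 + 305
637 = 2 × 305 + 27
305 = 11 × 27 + 8
27 = 3 × 8 + 3
8 = 2 × 3 + 2
3 = 1 × 2 + 1
2 = 2 × 1 + 0

GCD(305, 637) = 1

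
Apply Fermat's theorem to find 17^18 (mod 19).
By Fermat's Little Theorem, 17^{18} ≡ 1 (mod 19) since 19 is prime and gcd(17, 19) = 1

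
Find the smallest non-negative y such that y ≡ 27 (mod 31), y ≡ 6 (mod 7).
27

Using the Chinese Remainder Theorem:
M = product of moduli = 217
For equation 1: M_1 = 7, 7 ≡ 7 (mod 31), inverse of 7 mod 31 is 9 (check: 7 × 9 = 63 ≡ 1 (mod 31))
For equation 2: M_2 = 31, 31 ≡ 3 (mod 7), inverse of 31 mod 7 is 5 (check: 3 × 5 = 15 ≡ 1 (mod 7))
Combine: y ≡ Σ r_i×M_i×(M_i⁻¹ mod m_i) = 27×7×9 + 6×31×5 = 1701 + 930 = 2631
2631 mod 217 = 27
y ≡ 27 (mod 217)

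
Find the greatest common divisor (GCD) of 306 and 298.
2

Using the Euclidean algorithm:
306 = 1 × 298 + 8
298 = 37 × 8 + 2
8 = 4 × 2 + 0

GCD(306, 298) = 2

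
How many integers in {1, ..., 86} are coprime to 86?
42

Prime factorization: 86 = 2 × 43
Using the formula φ(n) = n × Π(1 - 1/p) for each prime factor p:
φ(86) = 86 × (1 - 1/2) × (1 - 1/43)
φ(86) = 42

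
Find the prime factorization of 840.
2^3 × 3 × 5 × 7

Divide by primes starting from smallest:
840 ÷ 2 = 420
420 ÷ 2 = 210
210 ÷ 2 = 105
105 ÷ 3 = 35
35 ÷ 5 = 7
7 ÷ 7 = 1

840 = 2^3 × 3 × 5 × 7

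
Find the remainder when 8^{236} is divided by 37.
By Fermat: 8^{36} ≡ 1 (mod 37). 236 = 6×36 + 20. So 8^{236} ≡ 8^{20} ≡ 10 (mod 37)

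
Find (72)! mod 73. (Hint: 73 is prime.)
By Wilson's theorem, (72)! ≡ -1 ≡ 72 (mod 73)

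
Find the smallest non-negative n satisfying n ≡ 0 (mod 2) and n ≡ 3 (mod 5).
M = 2 × 5 = 10. M₁ = 5, y₁ ≡ 1 (mod 2). M₂ = 2, y₂ ≡ 3 (mod 5). n = 0×5×1 + 3×2×3 ≡ 8 (mod 10)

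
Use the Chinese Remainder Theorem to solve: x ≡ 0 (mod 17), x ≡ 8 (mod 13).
34

Using the Chinese Remainder Theorem:
M = product of moduli = 221
For equation 1: M_1 = 13, 13 ≡ 13 (mod 17), inverse of 13 mod 17 is 4 (check: 13 × 4 = 52 ≡ 1 (mod 17))
For equation 2: M_2 = 17, 17 ≡ 4 (mod 13), inverse of 17 mod 13 is 10 (check: 4 × 10 = 40 ≡ 1 (mod 13))
Combine: x ≡ Σ r_i×M_i×(M_i⁻¹ mod m_i) = 0×13×4 + 8×17×10 = 0 + 1360 = 1360
1360 mod 221 = 34
x ≡ 34 (mod 221)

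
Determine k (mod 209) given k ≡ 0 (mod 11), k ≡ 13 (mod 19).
165

Using the Chinese Remainder Theorem:
M = product of moduli = 209
For equation 1: M_1 = 19, 19 ≡ 8 (mod 11), inverse of 19 mod 11 is 7 (check: 8 × 7 = 56 ≡ 1 (mod 11))
For equation 2: M_2 = 11, 11 ≡ 11 (mod 19), inverse of 11 mod 19 is 7 (check: 11 × 7 = 77 ≡ 1 (mod 19))
Combine: k ≡ Σ r_i×M_i×(M_i⁻¹ mod m_i) = 0×19×7 + 13×11×7 = 0 + 1001 = 1001
1001 mod 209 = 165
k ≡ 165 (mod 209)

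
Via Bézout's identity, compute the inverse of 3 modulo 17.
Extended GCD: 3(6) + 17(-1) = 1. So 3^(-1) ≡ 6 ≡ 6 (mod 17). Verify: 3 × 6 = 18 ≡ 1 (mod 17)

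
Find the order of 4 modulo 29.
Powers of 4 mod 29: 4^1≡4, 4^2≡16, 4^3≡6, 4^4≡24, 4^5≡9, 4^6≡7, 4^7≡28, 4^8≡25, 4^9≡13, 4^10≡23, 4^11≡5, 4^12≡20, 4^13≡22, 4^14≡1. Order = 14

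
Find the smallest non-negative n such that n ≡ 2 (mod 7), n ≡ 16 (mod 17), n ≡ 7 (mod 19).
254

Using the Chinese Remainder Theorem:
M = product of moduli = 2261
For equation 1: M_1 = 323, 323 ≡ 1 (mod 7), inverse of 323 mod 7 is 1 (check: 1 × 1 = 1 ≡ 1 (mod 7))
For equation 2: M_2 = 133, 133 ≡ 14 (mod 17), inverse of 133 mod 17 is 11 (check: 14 × 11 = 154 ≡ 1 (mod 17))
For equation 3: M_3 = 119, 119 ≡ 5 (mod 19), inverse of 119 mod 19 is 4 (check: 5 × 4 = 20 ≡ 1 (mod 19))
Combine: n ≡ Σ r_i×M_i×(M_i⁻¹ mod m_i) = 2×323×1 + 16×133×11 + 7×119×4 = 646 + 23408 + 3332 = 27386
27386 mod 2261 = 254
n ≡ 254 (mod 2261)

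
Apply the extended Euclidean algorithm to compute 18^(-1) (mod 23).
Extended GCD: 18(9) + 23(-7) = 1. So 18^(-1) ≡ 9 ≡ 9 (mod 23). Verify: 18 × 9 = 162 ≡ 1 (mod 23)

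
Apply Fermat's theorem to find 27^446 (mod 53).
By Fermat: 27^{52} ≡ 1 (mod 53). 446 = 8×52 + 30. So 27^{446} ≡ 27^{30} ≡ 43 (mod 53)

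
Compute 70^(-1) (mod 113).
21

Using Extended Euclidean Algorithm:
gcd(70, 113) = 1
Bezout coefficients: 70 × 21 + 113 × -13 = 1
So 70 × 21 ≡ 1 (mod 113)
The inverse is 21 mod 113 = 21
Verification: 70 × 21 = 1470 = 13 × 113 + 1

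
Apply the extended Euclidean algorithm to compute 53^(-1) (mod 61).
Extended GCD: 53(-23) + 61(20) = 1. So 53^(-1) ≡ 38 ≡ 38 (mod 61). Verify: 53 × 38 = 2014 ≡ 1 (mod 61)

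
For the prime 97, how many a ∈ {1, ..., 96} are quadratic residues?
For prime 97, there are (p-1)/2 = (97-1)/2 = 48 quadratic residues (excluding 0).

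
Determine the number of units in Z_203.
168

Prime factorization: 203 = 7 × 29
Using the formula φ(n) = n × Π(1 - 1/p) for each prime factor p:
φ(203) = 203 × (1 - 1/7) × (1 - 1/29)
φ(203) = 168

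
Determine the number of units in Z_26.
12

Prime factorization: 26 = 2 × 13
Using the formula φ(n) = n × Π(1 - 1/p) for each prime factor p:
φ(26) = 26 × (1 - 1/2) × (1 - 1/13)
φ(26) = 12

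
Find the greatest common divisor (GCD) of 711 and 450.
9

Using the Euclidean algorithm:
711 = 1 × 450 + 261
450 = 1 × 261 + 189
261 = 1 × 189 + 72
189 = 2 × 72 + 45
72 = 1 × 45 + 27
45 = 1 × 27 + 18
27 = 1 × 18 + 9
18 = 2 × 9 + 0

GCD(711, 450) = 9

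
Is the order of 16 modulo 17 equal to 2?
Yes, ord_17(16) = 2.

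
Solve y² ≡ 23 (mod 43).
The square roots of 23 mod 43 are 25 and 18. Verify: 25² = 625 ≡ 23 (mod 43)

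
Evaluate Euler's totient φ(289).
272

Prime factorization: 289 = 17^2
Using the formula φ(n) = n × Π(1 - 1/p) for each prime factor p:
φ(289) = 289 × (1 - 1/17)
φ(289) = 272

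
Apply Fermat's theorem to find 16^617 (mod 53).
By Fermat: 16^{52} ≡ 1 (mod 53). 617 ≡ 45 (mod 52). So 16^{617} ≡ 16^{45} ≡ 13 (mod 53)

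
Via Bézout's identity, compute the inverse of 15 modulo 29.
Extended GCD: 15(2) + 29(-1) = 1. So 15^(-1) ≡ 2 ≡ 2 (mod 29). Verify: 15 × 2 = 30 ≡ 1 (mod 29)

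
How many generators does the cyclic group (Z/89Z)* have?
40

The number of primitive roots modulo p is φ(p-1) = φ(88)
φ(88) = 40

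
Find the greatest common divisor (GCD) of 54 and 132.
6

Using the Euclidean algorithm:
54 = 0 × 132 + 54
132 = 2 × 54 + 24
54 = 2 × 24 + 6
24 = 4 × 6 + 0

GCD(54, 132) = 6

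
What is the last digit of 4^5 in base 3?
4 ≡ 1 (mod 3). 5 = 4 + 1 (binary 101). Repeated squaring mod 3: 1^1 ≡ 1; 1^2 ≡ 1² = 1 ≡ 1; 1^4 ≡ 1² = 1 ≡ 1. Multiply: 4^5 ≡ 1^4 × 1^1 ≡ 1 × 1 (mod 3): 1 × 1 = 1 ≡ 1. So 4^5 ≡ 1 (mod 3).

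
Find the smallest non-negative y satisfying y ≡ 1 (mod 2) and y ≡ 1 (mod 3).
M = 2 × 3 = 6. M₁ = 3, y₁ ≡ 1 (mod 2). M₂ = 2, y₂ ≡ 2 (mod 3). y = 1×3×1 + 1×2×2 ≡ 1 (mod 6)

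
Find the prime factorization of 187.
11 × 17

Divide by primes starting from smallest:
187 ÷ 11 = 17
17 ÷ 17 = 1

187 = 11 × 17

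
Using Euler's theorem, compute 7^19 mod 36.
By Euler: 7^{12} ≡ 1 (mod 36) since gcd(7, 36) = 1. 19 = 1×12 + 7. So 7^{19} ≡ 7^{7} ≡ 7 (mod 36)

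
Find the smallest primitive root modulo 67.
2

A primitive root g modulo p has order p-1 = 66
Prime divisors of 66: [2, 3, 11]
g is a primitive root iff g^(66/q) ≢ 1 (mod 67) for each prime divisor q
Testing small values:
  g = 2: 2^33 ≡ 66, 2^22 ≡ 37, 2^6 ≡ 64 (mod 67) → none is 1, primitive root!
The smallest primitive root is 2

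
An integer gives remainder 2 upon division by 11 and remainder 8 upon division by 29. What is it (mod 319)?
M = 11 × 29 = 319. M₁ = 29, y₁ ≡ 8 (mod 11). M₂ = 11, y₂ ≡ 8 (mod 29). k = 2×29×8 + 8×11×8 ≡ 211 (mod 319). The smallest positive such number is 211.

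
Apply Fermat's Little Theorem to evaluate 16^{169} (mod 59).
19

By Fermat's Little Theorem, a^(p-1) ≡ 1 (mod p) for prime p and gcd(a, p) = 1
Here p = 59, so 16^58 ≡ 1 (mod 59)
We can reduce the exponent: 169 mod 58 = 53
So 16^169 ≡ 16^53 (mod 59)
Computing: 16^53 mod 59 = 19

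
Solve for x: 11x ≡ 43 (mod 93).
80

Since gcd(11, 93) = 1 divides 43, a solution exists.
Multiply both sides by the inverse of 11 mod 93:
  11^(-1) mod 93 = 17
  x ≡ 17 × 43 ≡ 731 ≡ 80 (mod 93)
Verification: 11 × 80 = 880 = 9 × 93 + 43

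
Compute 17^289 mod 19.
Using Fermat: 17^{18} ≡ 1 (mod 19). 289 ≡ 1 (mod 18). So 17^{289} ≡ 17^{1} ≡ 17 (mod 19)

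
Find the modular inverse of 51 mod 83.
51^(-1) ≡ 70 (mod 83). Verification: 51 × 70 = 3570 ≡ 1 (mod 83)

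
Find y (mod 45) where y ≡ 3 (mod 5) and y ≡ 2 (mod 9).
M = 5 × 9 = 45. M₁ = 9, y₁ ≡ 4 (mod 5). M₂ = 5, y₂ ≡ 2 (mod 9). y = 3×9×4 + 2×5×2 ≡ 38 (mod 45)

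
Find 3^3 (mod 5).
3 = 2 + 1 (binary 11). Repeated squaring mod 5: 3^1 ≡ 3; 3^2 ≡ 3² = 9 ≡ 4. Multiply: 3^3 = 3^2 × 3^1 ≡ 4 × 3 (mod 5): 4 × 3 = 12 ≡ 2. So 3^3 ≡ 2 (mod 5).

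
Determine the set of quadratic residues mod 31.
QRs mod 31: {1, 2, 4, 5, 7, 8, 9, 10, 14, 16, 18, 19, 20, 25, 28}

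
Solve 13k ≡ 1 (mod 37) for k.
13^(-1) ≡ 20 (mod 37). Verification: 13 × 20 = 260 ≡ 1 (mod 37)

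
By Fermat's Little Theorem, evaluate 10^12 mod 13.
By Fermat's Little Theorem, 10^{12} ≡ 1 (mod 13) since 13 is prime and gcd(10, 13) = 1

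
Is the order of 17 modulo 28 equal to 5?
No, the actual order is 6, not 5.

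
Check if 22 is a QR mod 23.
By Euler's criterion: 22^{11} ≡ 22 (mod 23). Since this equals -1 (≡ 22), 22 is not a QR.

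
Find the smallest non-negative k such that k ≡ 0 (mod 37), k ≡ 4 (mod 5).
74

Using the Chinese Remainder Theorem:
M = product of moduli = 185
For equation 1: M_1 = 5, 5 ≡ 5 (mod 37), inverse of 5 mod 37 is 15 (check: 5 × 15 = 75 ≡ 1 (mod 37))
For equation 2: M_2 = 37, 37 ≡ 2 (mod 5), inverse of 37 mod 5 is 3 (check: 2 × 3 = 6 ≡ 1 (mod 5))
Combine: k ≡ Σ r_i×M_i×(M_i⁻¹ mod m_i) = 0×5×15 + 4×37×3 = 0 + 444 = 444
444 mod 185 = 74
k ≡ 74 (mod 185)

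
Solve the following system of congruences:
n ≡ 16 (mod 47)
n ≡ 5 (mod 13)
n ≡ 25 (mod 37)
2319

Using the Chinese Remainder Theorem:
M = product of moduli = 22607
For equation 1: M_1 = 481, 481 ≡ 11 (mod 47), inverse of 481 mod 47 is 30 (check: 11 × 30 = 330 ≡ 1 (mod 47))
For equation 2: M_2 = 1739, 1739 ≡ 10 (mod 13), inverse of 1739 mod 13 is 4 (check: 10 × 4 = 40 ≡ 1 (mod 13))
For equation 3: M_3 = 611, 611 ≡ 19 (mod 37), inverse of 611 mod 37 is 2 (check: 19 × 2 = 38 ≡ 1 (mod 37))
Combine: n ≡ Σ r_i×M_i×(M_i⁻¹ mod m_i) = 16×481×30 + 5×1739×4 + 25×611×2 = 230880 + 34780 + 30550 = 296210
296210 mod 22607 = 2319
n ≡ 2319 (mod 22607)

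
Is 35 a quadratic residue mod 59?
By Euler's criterion: 35^{29} ≡ 1 (mod 59). Since this equals 1, 35 is a QR.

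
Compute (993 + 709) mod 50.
2

(993 + 709) = 1702
1702 mod 50 = 2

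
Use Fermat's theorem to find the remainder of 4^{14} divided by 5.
1

By Fermat's Little Theorem, a^(p-1) ≡ 1 (mod p) for prime p and gcd(a, p) = 1
Here p = 5, so 4^4 ≡ 1 (mod 5)
We can reduce the exponent: 14 mod 4 = 2
So 4^14 ≡ 4^2 (mod 5)
Computing: 4^2 mod 5 = 1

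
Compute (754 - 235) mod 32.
7

(754 - 235) = 519
519 mod 32 = 7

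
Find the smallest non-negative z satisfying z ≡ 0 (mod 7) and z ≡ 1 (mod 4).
M = 7 × 4 = 28. M₁ = 4, y₁ ≡ 2 (mod 7). M₂ = 7, y₂ ≡ 3 (mod 4). z = 0×4×2 + 1×7×3 ≡ 21 (mod 28)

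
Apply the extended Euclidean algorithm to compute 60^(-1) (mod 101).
Extended GCD: 60(32) + 101(-19) = 1. So 60^(-1) ≡ 32 ≡ 32 (mod 101). Verify: 60 × 32 = 1920 ≡ 1 (mod 101)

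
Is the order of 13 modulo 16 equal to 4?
Yes, ord_16(13) = 4.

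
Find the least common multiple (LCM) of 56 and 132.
1848

First find GCD(56, 132) using the Euclidean algorithm:
56 = 0 × 132 + 56
132 = 2 × 56 + 20
56 = 2 × 20 + 16
20 = 1 × 16 + 4
16 = 4 × 4 + 0
GCD(56, 132) = 4

LCM formula: LCM(a, b) = (a × b) / GCD(a, b)
LCM(56, 132) = (56 × 132) / 4
LCM(56, 132) = 7392 / 4
LCM(56, 132) = 1848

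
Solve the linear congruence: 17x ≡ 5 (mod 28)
25

Since gcd(17, 28) = 1 divides 5, a solution exists.
Multiply both sides by the inverse of 17 mod 28:
  17^(-1) mod 28 = 5
  x ≡ 5 × 5 ≡ 25 ≡ 25 (mod 28)
Verification: 17 × 25 = 425 = 15 × 28 + 5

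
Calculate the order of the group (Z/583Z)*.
520

Prime factorization: 583 = 11 × 53
Using the formula φ(n) = n × Π(1 - 1/p) for each prime factor p:
φ(583) = 583 × (1 - 1/11) × (1 - 1/53)
φ(583) = 520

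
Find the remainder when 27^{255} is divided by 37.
By Fermat: 27^{36} ≡ 1 (mod 37). 255 = 7×36 + 3. So 27^{255} ≡ 27^{3} ≡ 36 (mod 37)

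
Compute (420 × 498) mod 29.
12

(420 × 498) = 209160
209160 mod 29 = 12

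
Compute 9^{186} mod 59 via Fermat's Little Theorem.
17

By Fermat's Little Theorem, a^(p-1) ≡ 1 (mod p) for prime p and gcd(a, p) = 1
Here p = 59, so 9^58 ≡ 1 (mod 59)
We can reduce the exponent: 186 mod 58 = 12
So 9^186 ≡ 9^12 (mod 59)
Computing: 9^12 mod 59 = 17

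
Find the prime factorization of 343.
7^3

Divide by primes starting from smallest:
343 ÷ 7 = 49
49 ÷ 7 = 7
7 ÷ 7 = 1

343 = 7^3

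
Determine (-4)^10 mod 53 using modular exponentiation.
(-4) ≡ 49 (mod 53). 10 = 8 + 2 (binary 1010). Repeated squaring mod 53: 49^1 ≡ 49; 49^2 ≡ 49² = 2401 ≡ 16; 49^4 ≡ 16² = 256 ≡ 44; 49^8 ≡ 44² = 1936 ≡ 28. Multiply: (-4)^10 ≡ 49^8 × 49^2 ≡ 28 × 16 (mod 53): 28 × 16 = 448 ≡ 24. So (-4)^10 ≡ 24 (mod 53).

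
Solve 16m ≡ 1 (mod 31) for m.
16^(-1) ≡ 2 (mod 31). Verification: 16 × 2 = 32 ≡ 1 (mod 31)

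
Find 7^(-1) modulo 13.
2

Using Extended Euclidean Algorithm:
gcd(7, 13) = 1
Bezout coefficients: 7 × 2 + 13 × -1 = 1
So 7 × 2 ≡ 1 (mod 13)
The inverse is 2 mod 13 = 2
Verification: 7 × 2 = 14 = 1 × 13 + 1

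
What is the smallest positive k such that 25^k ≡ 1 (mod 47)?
Powers of 25 mod 47: 25^1≡25, 25^2≡14, 25^3≡21, 25^4≡8, 25^5≡12, 25^6≡18, 25^7≡27, 25^8≡17, 25^9≡2, 25^10≡3, 25^11≡28, 25^12≡42, 25^13≡16, 25^14≡24, 25^15≡36, 25^16≡7, 25^17≡34, 25^18≡4, 25^19≡6, 25^20≡9, 25^21≡37, 25^22≡32, 25^23≡1. Order = 23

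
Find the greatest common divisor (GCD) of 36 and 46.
2

Using the Euclidean algorithm:
36 = 0 × 46 + 36
46 = 1 × 36 + 10
36 = 3 × 10 + 6
10 = 1 × 6 + 4
6 = 1 × 4 + 2
4 = 2 × 2 + 0

GCD(36, 46) = 2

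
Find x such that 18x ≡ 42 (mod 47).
18

Since gcd(18, 47) = 1 divides 42, a solution exists.
Multiply both sides by the inverse of 18 mod 47:
  18^(-1) mod 47 = 34
  x ≡ 34 × 42 ≡ 1428 ≡ 18 (mod 47)
Verification: 18 × 18 = 324 = 6 × 47 + 42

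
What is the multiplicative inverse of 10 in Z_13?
4

Using Extended Euclidean Algorithm:
gcd(10, 13) = 1
Bezout coefficients: 10 × 4 + 13 × -3 = 1
So 10 × 4 ≡ 1 (mod 13)
The inverse is 4 mod 13 = 4
Verification: 10 × 4 = 40 = 3 × 13 + 1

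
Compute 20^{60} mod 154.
78

Using successive squaring:
Binary expansion of 60: 111100
Powers of 20 mod 154 (each is the square of the previous):
  20^1 ≡ 20 (mod 154)
  20^2 ≡ 20² = 400 ≡ 92 (mod 154)
  20^4 ≡ 92² = 8464 ≡ 148 (mod 154)
  20^8 ≡ 148² = 21904 ≡ 36 (mod 154)
  20^16 ≡ 36² = 1296 ≡ 64 (mod 154)
  20^32 ≡ 64² = 4096 ≡ 92 (mod 154)
60 = 32 + 16 + 8 + 4, so 20^60 = 20^32 × 20^16 × 20^8 × 20^4 ≡ 92 × 64 × 36 × 148 (mod 154)
Multiplying step by step:
  92 × 64 = 5888 ≡ 36 (mod 154)
  36 × 36 = 1296 ≡ 64 (mod 154)
  64 × 148 = 9472 ≡ 78 (mod 154)
Result: 20^60 ≡ 78 (mod 154)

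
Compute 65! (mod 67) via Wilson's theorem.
(66)! = (65)! × (66) ≡ -1 (mod 67). So (65)! ≡ -1 × (66)^(-1) ≡ (-1)×(-1) = 1 (mod 67)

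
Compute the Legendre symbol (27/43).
(27/43) = 27^{21} mod 43 = -1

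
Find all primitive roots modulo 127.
Primitive roots mod 127: {3, 6, 7, 12, 14, 23, 29, 39, 43, 45, 46, 48, 53, 55, 56, 57, 58, 65, 67, 78, 83, 85, 86, 91, 92, 93, 96, 97, 101, 106, 109, 110, 112, 114, 116, 118}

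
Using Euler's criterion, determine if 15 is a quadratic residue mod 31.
By Euler's criterion: 15^{15} ≡ 30 (mod 31). Since this equals -1 (≡ 30), 15 is not a QR.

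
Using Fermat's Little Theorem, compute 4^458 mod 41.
By Fermat: 4^{40} ≡ 1 (mod 41). 458 ≡ 18 (mod 40). So 4^{458} ≡ 4^{18} ≡ 18 (mod 41)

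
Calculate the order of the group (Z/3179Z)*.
2720

Prime factorization: 3179 = 11 × 17^2
Using the formula φ(n) = n × Π(1 - 1/p) for each prime factor p:
φ(3179) = 3179 × (1 - 1/11) × (1 - 1/17)
φ(3179) = 2720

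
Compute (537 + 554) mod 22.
13

(537 + 554) = 1091
1091 mod 22 = 13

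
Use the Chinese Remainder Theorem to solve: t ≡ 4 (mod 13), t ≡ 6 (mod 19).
M = 13 × 19 = 247. M₁ = 19, y₁ ≡ 11 (mod 13). M₂ = 13, y₂ ≡ 3 (mod 19). t = 4×19×11 + 6×13×3 ≡ 82 (mod 247)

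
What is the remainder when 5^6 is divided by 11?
6 = 4 + 2 (binary 110). Repeated squaring mod 11: 5^1 ≡ 5; 5^2 ≡ 5² = 25 ≡ 3; 5^4 ≡ 3² = 9 ≡ 9. Multiply: 5^6 = 5^4 × 5^2 ≡ 9 × 3 (mod 11): 9 × 3 = 27 ≡ 5. So 5^6 ≡ 5 (mod 11).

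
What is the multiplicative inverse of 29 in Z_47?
29^(-1) ≡ 13 (mod 47). Verification: 29 × 13 = 377 ≡ 1 (mod 47)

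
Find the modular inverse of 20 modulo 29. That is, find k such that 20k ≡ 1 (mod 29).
16

Using Extended Euclidean Algorithm:
gcd(20, 29) = 1
Bezout coefficients: 20 × -13 + 29 × 9 = 1
So 20 × -13 ≡ 1 (mod 29)
The inverse is -13 mod 29 = 16
Verification: 20 × 16 = 320 = 11 × 29 + 1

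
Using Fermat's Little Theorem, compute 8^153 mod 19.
By Fermat: 8^{18} ≡ 1 (mod 19). 153 = 8×18 + 9. So 8^{153} ≡ 8^{9} ≡ 18 (mod 19)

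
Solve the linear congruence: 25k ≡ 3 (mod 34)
11

Since gcd(25, 34) = 1 divides 3, a solution exists.
Multiply both sides by the inverse of 25 mod 34:
  25^(-1) mod 34 = 15
  x ≡ 15 × 3 ≡ 45 ≡ 11 (mod 34)
Verification: 25 × 11 = 275 = 8 × 34 + 3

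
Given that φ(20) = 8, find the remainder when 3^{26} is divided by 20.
By Euler: 3^{8} ≡ 1 (mod 20) since gcd(3, 20) = 1. 26 = 3×8 + 2. So 3^{26} ≡ 3^{2} ≡ 9 (mod 20)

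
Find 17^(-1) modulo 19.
9

Using Extended Euclidean Algorithm:
gcd(17, 19) = 1
Bezout coefficients: 17 × 9 + 19 × -8 = 1
So 17 × 9 ≡ 1 (mod 19)
The inverse is 9 mod 19 = 9
Verification: 17 × 9 = 153 = 8 × 19 + 1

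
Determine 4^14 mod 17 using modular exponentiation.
Using repeated squaring. 14 = 8 + 4 + 2 (binary 1110). Repeated squaring mod 17: 4^1 ≡ 4; 4^2 ≡ 4² = 16 ≡ 16; 4^4 ≡ 16² = 256 ≡ 1; 4^8 ≡ 1² = 1 ≡ 1. Multiply: 4^14 = 4^8 × 4^4 × 4^2 ≡ 1 × 1 × 16 (mod 17): 1 × 1 = 1 ≡ 1; 1 × 16 = 16 ≡ 16. So 4^14 ≡ 16 (mod 17).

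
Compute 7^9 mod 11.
9 = 8 + 1 (binary 1001). Repeated squaring mod 11: 7^1 ≡ 7; 7^2 ≡ 7² = 49 ≡ 5; 7^4 ≡ 5² = 25 ≡ 3; 7^8 ≡ 3² = 9 ≡ 9. Multiply: 7^9 = 7^8 × 7^1 ≡ 9 × 7 (mod 11): 9 × 7 = 63 ≡ 8. So 7^9 ≡ 8 (mod 11).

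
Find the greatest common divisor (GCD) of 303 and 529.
1

Using the Euclidean algorithm:
303 = 0 × 529 + 303
529 = 1 × 303 + 226
303 = 1 × 226 + 77
226 = 2 × 77 + 72
77 = 1 × 72 + 5
72 = 14 × 5 + 2
5 = 2 × 2 + 1
2 = 2 × 1 + 0

GCD(303, 529) = 1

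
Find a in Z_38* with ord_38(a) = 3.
7 has order 3 mod 38 since 7^{3} ≡ 1 (mod 38) and no smaller power works.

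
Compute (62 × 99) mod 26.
2

(62 × 99) = 6138
6138 mod 26 = 2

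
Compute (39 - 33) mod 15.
6

(39 - 33) = 6
6 mod 15 = 6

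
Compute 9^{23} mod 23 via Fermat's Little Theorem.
9

By Fermat's Little Theorem, a^(p-1) ≡ 1 (mod p) for prime p and gcd(a, p) = 1
Here p = 23, so 9^22 ≡ 1 (mod 23)
We can reduce the exponent: 23 mod 22 = 1
So 9^23 ≡ 9^1 (mod 23)
Computing: 9^1 mod 23 = 9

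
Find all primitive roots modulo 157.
Primitive roots mod 157: {5, 6, 15, 18, 20, 21, 24, 26, 34, 38, 43, 53, 55, 60, 61, 62, 63, 66, 69, 70, 72, 73, 74, 77, 80, 83, 84, 85, 87, 88, 91, 94, 95, 96, 97, 102, 104, 114, 119, 123, 131, 133, 136, 137, 139, 142, 151, 152}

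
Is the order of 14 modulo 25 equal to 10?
Yes, ord_25(14) = 10.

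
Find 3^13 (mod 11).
Using Fermat: 3^{10} ≡ 1 (mod 11). 13 ≡ 3 (mod 10). So 3^{13} ≡ 3^{3} ≡ 5 (mod 11)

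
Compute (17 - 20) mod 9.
6

(17 - 20) = -3
-3 mod 9 = 6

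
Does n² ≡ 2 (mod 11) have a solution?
By Euler's criterion: 2^{5} ≡ 10 (mod 11). Since this equals -1 (≡ 10), 2 is not a QR.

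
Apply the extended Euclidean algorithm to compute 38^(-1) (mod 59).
Extended GCD: 38(14) + 59(-9) = 1. So 38^(-1) ≡ 14 ≡ 14 (mod 59). Verify: 38 × 14 = 532 ≡ 1 (mod 59)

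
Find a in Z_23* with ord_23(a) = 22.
5 has order 22 mod 23 since 5^{22} ≡ 1 (mod 23) and no smaller power works.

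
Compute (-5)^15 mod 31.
Using repeated squaring. (-5) ≡ 26 (mod 31). 15 = 8 + 4 + 2 + 1 (binary 1111). Repeated squaring mod 31: 26^1 ≡ 26; 26^2 ≡ 26² = 676 ≡ 25; 26^4 ≡ 25² = 625 ≡ 5; 26^8 ≡ 5² = 25 ≡ 25. Multiply: (-5)^15 ≡ 26^8 × 26^4 × 26^2 × 26^1 ≡ 25 × 5 × 25 × 26 (mod 31): 25 × 5 = 125 ≡ 1; 1 × 25 = 25 ≡ 25; 25 × 26 = 650 ≡ 30. So (-5)^15 ≡ 30 (mod 31).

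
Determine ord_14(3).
Powers of 3 mod 14: 3^1≡3, 3^2≡9, 3^3≡13, 3^4≡11, 3^5≡5, 3^6≡1. Order = 6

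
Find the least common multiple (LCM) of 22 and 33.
66

First find GCD(22, 33) using the Euclidean algorithm:
22 = 0 × 33 + 22
33 = 1 × 22 + 11
22 = 2 × 11 + 0
GCD(22, 33) = 11

LCM formula: LCM(a, b) = (a × b) / GCD(a, b)
LCM(22, 33) = (22 × 33) / 11
LCM(22, 33) = 726 / 11
LCM(22, 33) = 66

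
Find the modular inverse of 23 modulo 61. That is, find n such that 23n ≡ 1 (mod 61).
8

Using Extended Euclidean Algorithm:
gcd(23, 61) = 1
Bezout coefficients: 23 × 8 + 61 × -3 = 1
So 23 × 8 ≡ 1 (mod 61)
The inverse is 8 mod 61 = 8
Verification: 23 × 8 = 184 = 3 × 61 + 1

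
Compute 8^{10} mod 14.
8

Using successive squaring:
Binary expansion of 10: 1010
Powers of 8 mod 14 (each is the square of the previous):
  8^1 ≡ 8 (mod 14)
  8^2 ≡ 8² = 64 ≡ 8 (mod 14)
  8^4 ≡ 8² = 64 ≡ 8 (mod 14)
  8^8 ≡ 8² = 64 ≡ 8 (mod 14)
10 = 8 + 2, so 8^10 = 8^8 × 8^2 ≡ 8 × 8 (mod 14)
Multiplying step by step:
  8 × 8 = 64 ≡ 8 (mod 14)
Result: 8^10 ≡ 8 (mod 14)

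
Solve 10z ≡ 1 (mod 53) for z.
10^(-1) ≡ 16 (mod 53). Verification: 10 × 16 = 160 ≡ 1 (mod 53)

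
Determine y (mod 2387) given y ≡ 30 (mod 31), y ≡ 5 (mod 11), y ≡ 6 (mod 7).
1952

Using the Chinese Remainder Theorem:
M = product of moduli = 2387
For equation 1: M_1 = 77, 77 ≡ 15 (mod 31), inverse of 77 mod 31 is 29 (check: 15 × 29 = 435 ≡ 1 (mod 31))
For equation 2: M_2 = 217, 217 ≡ 8 (mod 11), inverse of 217 mod 11 is 7 (check: 8 × 7 = 56 ≡ 1 (mod 11))
For equation 3: M_3 = 341, 341 ≡ 5 (mod 7), inverse of 341 mod 7 is 3 (check: 5 × 3 = 15 ≡ 1 (mod 7))
Combine: y ≡ Σ r_i×M_i×(M_i⁻¹ mod m_i) = 30×77×29 + 5×217×7 + 6×341×3 = 66990 + 7595 + 6138 = 80723
80723 mod 2387 = 1952
y ≡ 1952 (mod 2387)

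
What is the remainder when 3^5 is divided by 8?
5 = 4 + 1 (binary 101). Repeated squaring mod 8: 3^1 ≡ 3; 3^2 ≡ 3² = 9 ≡ 1; 3^4 ≡ 1² = 1 ≡ 1. Multiply: 3^5 = 3^4 × 3^1 ≡ 1 × 3 (mod 8): 1 × 3 = 3 ≡ 3. So 3^5 ≡ 3 (mod 8).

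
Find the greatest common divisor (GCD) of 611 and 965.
1

Using the Euclidean algorithm:
611 = 0 × 965 + 611
965 = 1 × 611 + 354
611 = 1 × 354 + 257
354 = 1 × 257 + 97
257 = 2 × 97 + 63
97 = 1 × 63 + 34
63 = 1 × 34 + 29
34 = 1 × 29 + 5
29 = 5 × 5 + 4
5 = 1 × 4 + 1
4 = 4 × 1 + 0

GCD(611, 965) = 1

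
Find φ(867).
544

Prime factorization: 867 = 3 × 17^2
Using the formula φ(n) = n × Π(1 - 1/p) for each prime factor p:
φ(867) = 867 × (1 - 1/3) × (1 - 1/17)
φ(867) = 544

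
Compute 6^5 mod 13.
5 = 4 + 1 (binary 101). Repeated squaring mod 13: 6^1 ≡ 6; 6^2 ≡ 6² = 36 ≡ 10; 6^4 ≡ 10² = 100 ≡ 9. Multiply: 6^5 = 6^4 × 6^1 ≡ 9 × 6 (mod 13): 9 × 6 = 54 ≡ 2. So 6^5 ≡ 2 (mod 13).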